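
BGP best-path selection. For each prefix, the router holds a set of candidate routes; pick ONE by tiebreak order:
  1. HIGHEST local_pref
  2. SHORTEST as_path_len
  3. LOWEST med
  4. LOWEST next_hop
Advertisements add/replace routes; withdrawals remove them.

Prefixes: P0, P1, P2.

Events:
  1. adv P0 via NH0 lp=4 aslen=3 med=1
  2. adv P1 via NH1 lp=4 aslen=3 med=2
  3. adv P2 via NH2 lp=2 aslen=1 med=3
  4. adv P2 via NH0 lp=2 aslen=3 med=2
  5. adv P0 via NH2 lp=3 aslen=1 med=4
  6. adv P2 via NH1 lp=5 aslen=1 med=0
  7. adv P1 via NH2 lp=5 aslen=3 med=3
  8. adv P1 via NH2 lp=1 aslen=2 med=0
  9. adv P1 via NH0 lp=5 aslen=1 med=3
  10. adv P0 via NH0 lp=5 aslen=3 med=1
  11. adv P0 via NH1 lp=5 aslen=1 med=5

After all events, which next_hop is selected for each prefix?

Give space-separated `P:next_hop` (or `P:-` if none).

Op 1: best P0=NH0 P1=- P2=-
Op 2: best P0=NH0 P1=NH1 P2=-
Op 3: best P0=NH0 P1=NH1 P2=NH2
Op 4: best P0=NH0 P1=NH1 P2=NH2
Op 5: best P0=NH0 P1=NH1 P2=NH2
Op 6: best P0=NH0 P1=NH1 P2=NH1
Op 7: best P0=NH0 P1=NH2 P2=NH1
Op 8: best P0=NH0 P1=NH1 P2=NH1
Op 9: best P0=NH0 P1=NH0 P2=NH1
Op 10: best P0=NH0 P1=NH0 P2=NH1
Op 11: best P0=NH1 P1=NH0 P2=NH1

Answer: P0:NH1 P1:NH0 P2:NH1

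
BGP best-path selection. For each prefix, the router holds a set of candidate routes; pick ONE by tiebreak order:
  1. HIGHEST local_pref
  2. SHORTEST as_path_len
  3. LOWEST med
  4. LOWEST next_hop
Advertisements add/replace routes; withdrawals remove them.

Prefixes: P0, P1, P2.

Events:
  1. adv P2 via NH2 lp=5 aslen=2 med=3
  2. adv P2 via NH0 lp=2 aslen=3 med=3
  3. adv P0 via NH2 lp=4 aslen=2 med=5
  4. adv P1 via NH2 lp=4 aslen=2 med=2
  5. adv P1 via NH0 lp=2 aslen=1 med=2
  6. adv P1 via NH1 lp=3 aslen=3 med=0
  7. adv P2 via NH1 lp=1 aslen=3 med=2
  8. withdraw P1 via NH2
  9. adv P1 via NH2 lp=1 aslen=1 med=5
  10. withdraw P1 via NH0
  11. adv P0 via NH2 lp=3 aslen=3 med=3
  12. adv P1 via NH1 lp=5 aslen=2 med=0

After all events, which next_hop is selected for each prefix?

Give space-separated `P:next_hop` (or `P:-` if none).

Op 1: best P0=- P1=- P2=NH2
Op 2: best P0=- P1=- P2=NH2
Op 3: best P0=NH2 P1=- P2=NH2
Op 4: best P0=NH2 P1=NH2 P2=NH2
Op 5: best P0=NH2 P1=NH2 P2=NH2
Op 6: best P0=NH2 P1=NH2 P2=NH2
Op 7: best P0=NH2 P1=NH2 P2=NH2
Op 8: best P0=NH2 P1=NH1 P2=NH2
Op 9: best P0=NH2 P1=NH1 P2=NH2
Op 10: best P0=NH2 P1=NH1 P2=NH2
Op 11: best P0=NH2 P1=NH1 P2=NH2
Op 12: best P0=NH2 P1=NH1 P2=NH2

Answer: P0:NH2 P1:NH1 P2:NH2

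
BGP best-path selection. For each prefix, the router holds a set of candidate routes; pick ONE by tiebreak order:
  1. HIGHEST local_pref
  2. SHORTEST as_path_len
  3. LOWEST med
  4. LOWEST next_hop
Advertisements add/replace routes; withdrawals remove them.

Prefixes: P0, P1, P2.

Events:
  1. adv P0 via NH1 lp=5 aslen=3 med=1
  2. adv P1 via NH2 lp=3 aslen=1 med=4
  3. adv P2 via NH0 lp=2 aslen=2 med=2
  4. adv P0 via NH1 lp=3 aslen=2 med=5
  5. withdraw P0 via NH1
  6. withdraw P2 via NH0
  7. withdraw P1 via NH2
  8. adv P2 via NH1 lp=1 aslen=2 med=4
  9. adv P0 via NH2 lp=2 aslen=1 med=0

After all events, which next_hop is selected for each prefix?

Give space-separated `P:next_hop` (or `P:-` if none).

Answer: P0:NH2 P1:- P2:NH1

Derivation:
Op 1: best P0=NH1 P1=- P2=-
Op 2: best P0=NH1 P1=NH2 P2=-
Op 3: best P0=NH1 P1=NH2 P2=NH0
Op 4: best P0=NH1 P1=NH2 P2=NH0
Op 5: best P0=- P1=NH2 P2=NH0
Op 6: best P0=- P1=NH2 P2=-
Op 7: best P0=- P1=- P2=-
Op 8: best P0=- P1=- P2=NH1
Op 9: best P0=NH2 P1=- P2=NH1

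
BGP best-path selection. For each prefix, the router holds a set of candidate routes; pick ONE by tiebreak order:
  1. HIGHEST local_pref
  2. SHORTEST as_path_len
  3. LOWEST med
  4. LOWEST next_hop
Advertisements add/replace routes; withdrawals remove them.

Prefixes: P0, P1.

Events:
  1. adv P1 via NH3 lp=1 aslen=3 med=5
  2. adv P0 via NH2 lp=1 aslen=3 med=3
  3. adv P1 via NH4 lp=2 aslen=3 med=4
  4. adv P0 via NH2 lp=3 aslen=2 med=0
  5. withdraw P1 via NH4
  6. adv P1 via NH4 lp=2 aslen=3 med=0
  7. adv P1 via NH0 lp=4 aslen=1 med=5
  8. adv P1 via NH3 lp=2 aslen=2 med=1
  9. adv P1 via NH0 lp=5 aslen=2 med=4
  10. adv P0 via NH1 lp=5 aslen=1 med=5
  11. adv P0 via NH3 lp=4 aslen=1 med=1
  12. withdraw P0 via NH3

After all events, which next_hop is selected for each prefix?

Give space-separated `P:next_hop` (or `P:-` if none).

Op 1: best P0=- P1=NH3
Op 2: best P0=NH2 P1=NH3
Op 3: best P0=NH2 P1=NH4
Op 4: best P0=NH2 P1=NH4
Op 5: best P0=NH2 P1=NH3
Op 6: best P0=NH2 P1=NH4
Op 7: best P0=NH2 P1=NH0
Op 8: best P0=NH2 P1=NH0
Op 9: best P0=NH2 P1=NH0
Op 10: best P0=NH1 P1=NH0
Op 11: best P0=NH1 P1=NH0
Op 12: best P0=NH1 P1=NH0

Answer: P0:NH1 P1:NH0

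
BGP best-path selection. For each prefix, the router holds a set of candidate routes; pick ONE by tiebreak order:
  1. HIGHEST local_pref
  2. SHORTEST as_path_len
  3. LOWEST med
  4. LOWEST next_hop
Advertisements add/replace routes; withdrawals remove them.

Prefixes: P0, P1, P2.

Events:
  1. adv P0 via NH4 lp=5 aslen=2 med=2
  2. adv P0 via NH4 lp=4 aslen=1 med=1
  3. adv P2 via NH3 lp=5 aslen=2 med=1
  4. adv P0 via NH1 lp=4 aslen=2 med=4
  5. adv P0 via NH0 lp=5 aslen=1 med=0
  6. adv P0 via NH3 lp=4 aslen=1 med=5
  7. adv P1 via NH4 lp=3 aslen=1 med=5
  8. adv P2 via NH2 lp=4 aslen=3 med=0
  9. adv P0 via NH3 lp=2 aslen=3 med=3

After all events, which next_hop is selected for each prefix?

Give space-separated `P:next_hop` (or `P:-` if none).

Answer: P0:NH0 P1:NH4 P2:NH3

Derivation:
Op 1: best P0=NH4 P1=- P2=-
Op 2: best P0=NH4 P1=- P2=-
Op 3: best P0=NH4 P1=- P2=NH3
Op 4: best P0=NH4 P1=- P2=NH3
Op 5: best P0=NH0 P1=- P2=NH3
Op 6: best P0=NH0 P1=- P2=NH3
Op 7: best P0=NH0 P1=NH4 P2=NH3
Op 8: best P0=NH0 P1=NH4 P2=NH3
Op 9: best P0=NH0 P1=NH4 P2=NH3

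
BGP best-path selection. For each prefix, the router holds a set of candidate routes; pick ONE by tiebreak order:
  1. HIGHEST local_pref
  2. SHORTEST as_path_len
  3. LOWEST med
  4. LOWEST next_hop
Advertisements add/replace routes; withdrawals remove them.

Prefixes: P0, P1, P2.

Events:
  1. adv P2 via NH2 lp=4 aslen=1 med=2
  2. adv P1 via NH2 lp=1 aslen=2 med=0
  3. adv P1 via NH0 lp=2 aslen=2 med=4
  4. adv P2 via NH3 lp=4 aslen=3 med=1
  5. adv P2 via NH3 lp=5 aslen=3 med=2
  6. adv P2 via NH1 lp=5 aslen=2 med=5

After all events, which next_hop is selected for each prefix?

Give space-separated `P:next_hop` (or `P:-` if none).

Op 1: best P0=- P1=- P2=NH2
Op 2: best P0=- P1=NH2 P2=NH2
Op 3: best P0=- P1=NH0 P2=NH2
Op 4: best P0=- P1=NH0 P2=NH2
Op 5: best P0=- P1=NH0 P2=NH3
Op 6: best P0=- P1=NH0 P2=NH1

Answer: P0:- P1:NH0 P2:NH1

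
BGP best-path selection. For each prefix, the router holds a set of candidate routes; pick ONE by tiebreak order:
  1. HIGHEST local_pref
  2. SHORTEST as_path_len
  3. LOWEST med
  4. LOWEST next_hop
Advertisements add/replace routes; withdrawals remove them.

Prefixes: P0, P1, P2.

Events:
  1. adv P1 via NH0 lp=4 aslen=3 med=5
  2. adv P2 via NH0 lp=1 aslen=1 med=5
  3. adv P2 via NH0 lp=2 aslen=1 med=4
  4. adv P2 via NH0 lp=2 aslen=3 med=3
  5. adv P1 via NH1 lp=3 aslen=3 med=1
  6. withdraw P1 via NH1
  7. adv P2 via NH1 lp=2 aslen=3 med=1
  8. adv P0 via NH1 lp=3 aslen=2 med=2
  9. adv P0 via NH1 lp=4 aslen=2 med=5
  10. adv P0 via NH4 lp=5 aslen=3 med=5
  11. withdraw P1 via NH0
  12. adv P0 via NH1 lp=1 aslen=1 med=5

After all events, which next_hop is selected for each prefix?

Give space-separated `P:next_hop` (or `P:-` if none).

Answer: P0:NH4 P1:- P2:NH1

Derivation:
Op 1: best P0=- P1=NH0 P2=-
Op 2: best P0=- P1=NH0 P2=NH0
Op 3: best P0=- P1=NH0 P2=NH0
Op 4: best P0=- P1=NH0 P2=NH0
Op 5: best P0=- P1=NH0 P2=NH0
Op 6: best P0=- P1=NH0 P2=NH0
Op 7: best P0=- P1=NH0 P2=NH1
Op 8: best P0=NH1 P1=NH0 P2=NH1
Op 9: best P0=NH1 P1=NH0 P2=NH1
Op 10: best P0=NH4 P1=NH0 P2=NH1
Op 11: best P0=NH4 P1=- P2=NH1
Op 12: best P0=NH4 P1=- P2=NH1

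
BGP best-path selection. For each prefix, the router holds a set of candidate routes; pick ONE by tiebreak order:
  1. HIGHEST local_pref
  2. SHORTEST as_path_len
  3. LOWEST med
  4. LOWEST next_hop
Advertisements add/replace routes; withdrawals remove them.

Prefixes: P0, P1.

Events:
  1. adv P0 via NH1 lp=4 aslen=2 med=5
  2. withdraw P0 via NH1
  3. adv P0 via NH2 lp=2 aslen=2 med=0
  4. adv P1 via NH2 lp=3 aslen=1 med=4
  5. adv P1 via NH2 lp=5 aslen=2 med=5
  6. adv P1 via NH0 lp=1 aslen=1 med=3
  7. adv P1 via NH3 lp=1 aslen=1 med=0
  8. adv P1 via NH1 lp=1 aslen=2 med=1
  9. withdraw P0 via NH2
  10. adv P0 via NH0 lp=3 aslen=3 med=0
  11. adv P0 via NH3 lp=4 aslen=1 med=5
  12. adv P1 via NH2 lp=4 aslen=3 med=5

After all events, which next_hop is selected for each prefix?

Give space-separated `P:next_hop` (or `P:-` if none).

Op 1: best P0=NH1 P1=-
Op 2: best P0=- P1=-
Op 3: best P0=NH2 P1=-
Op 4: best P0=NH2 P1=NH2
Op 5: best P0=NH2 P1=NH2
Op 6: best P0=NH2 P1=NH2
Op 7: best P0=NH2 P1=NH2
Op 8: best P0=NH2 P1=NH2
Op 9: best P0=- P1=NH2
Op 10: best P0=NH0 P1=NH2
Op 11: best P0=NH3 P1=NH2
Op 12: best P0=NH3 P1=NH2

Answer: P0:NH3 P1:NH2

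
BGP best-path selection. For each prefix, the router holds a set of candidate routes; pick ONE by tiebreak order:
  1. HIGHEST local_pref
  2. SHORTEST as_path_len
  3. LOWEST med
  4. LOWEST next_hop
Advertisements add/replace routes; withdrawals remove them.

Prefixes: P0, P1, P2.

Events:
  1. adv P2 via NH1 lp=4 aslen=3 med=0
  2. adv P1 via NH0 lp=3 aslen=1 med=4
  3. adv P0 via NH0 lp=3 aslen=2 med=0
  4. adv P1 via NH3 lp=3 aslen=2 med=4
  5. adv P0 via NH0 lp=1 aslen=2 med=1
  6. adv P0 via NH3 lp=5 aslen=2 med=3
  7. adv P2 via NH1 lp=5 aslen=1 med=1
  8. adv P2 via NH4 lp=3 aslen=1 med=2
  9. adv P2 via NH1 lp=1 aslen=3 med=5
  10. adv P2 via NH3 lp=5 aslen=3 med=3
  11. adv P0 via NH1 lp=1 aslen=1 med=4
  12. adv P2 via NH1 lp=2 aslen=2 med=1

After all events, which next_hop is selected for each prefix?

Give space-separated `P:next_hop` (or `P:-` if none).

Answer: P0:NH3 P1:NH0 P2:NH3

Derivation:
Op 1: best P0=- P1=- P2=NH1
Op 2: best P0=- P1=NH0 P2=NH1
Op 3: best P0=NH0 P1=NH0 P2=NH1
Op 4: best P0=NH0 P1=NH0 P2=NH1
Op 5: best P0=NH0 P1=NH0 P2=NH1
Op 6: best P0=NH3 P1=NH0 P2=NH1
Op 7: best P0=NH3 P1=NH0 P2=NH1
Op 8: best P0=NH3 P1=NH0 P2=NH1
Op 9: best P0=NH3 P1=NH0 P2=NH4
Op 10: best P0=NH3 P1=NH0 P2=NH3
Op 11: best P0=NH3 P1=NH0 P2=NH3
Op 12: best P0=NH3 P1=NH0 P2=NH3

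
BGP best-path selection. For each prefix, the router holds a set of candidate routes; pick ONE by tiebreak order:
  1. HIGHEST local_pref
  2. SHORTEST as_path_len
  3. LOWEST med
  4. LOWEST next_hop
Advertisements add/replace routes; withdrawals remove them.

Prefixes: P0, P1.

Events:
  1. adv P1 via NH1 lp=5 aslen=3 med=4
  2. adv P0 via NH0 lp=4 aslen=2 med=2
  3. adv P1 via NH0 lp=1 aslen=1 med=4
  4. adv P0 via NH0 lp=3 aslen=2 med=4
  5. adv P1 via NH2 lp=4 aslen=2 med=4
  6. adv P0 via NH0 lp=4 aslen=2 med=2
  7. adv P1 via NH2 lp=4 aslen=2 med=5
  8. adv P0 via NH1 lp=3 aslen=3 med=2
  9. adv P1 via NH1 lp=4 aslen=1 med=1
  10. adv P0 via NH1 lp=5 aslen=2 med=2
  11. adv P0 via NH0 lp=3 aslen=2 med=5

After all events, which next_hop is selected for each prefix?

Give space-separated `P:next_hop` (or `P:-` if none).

Answer: P0:NH1 P1:NH1

Derivation:
Op 1: best P0=- P1=NH1
Op 2: best P0=NH0 P1=NH1
Op 3: best P0=NH0 P1=NH1
Op 4: best P0=NH0 P1=NH1
Op 5: best P0=NH0 P1=NH1
Op 6: best P0=NH0 P1=NH1
Op 7: best P0=NH0 P1=NH1
Op 8: best P0=NH0 P1=NH1
Op 9: best P0=NH0 P1=NH1
Op 10: best P0=NH1 P1=NH1
Op 11: best P0=NH1 P1=NH1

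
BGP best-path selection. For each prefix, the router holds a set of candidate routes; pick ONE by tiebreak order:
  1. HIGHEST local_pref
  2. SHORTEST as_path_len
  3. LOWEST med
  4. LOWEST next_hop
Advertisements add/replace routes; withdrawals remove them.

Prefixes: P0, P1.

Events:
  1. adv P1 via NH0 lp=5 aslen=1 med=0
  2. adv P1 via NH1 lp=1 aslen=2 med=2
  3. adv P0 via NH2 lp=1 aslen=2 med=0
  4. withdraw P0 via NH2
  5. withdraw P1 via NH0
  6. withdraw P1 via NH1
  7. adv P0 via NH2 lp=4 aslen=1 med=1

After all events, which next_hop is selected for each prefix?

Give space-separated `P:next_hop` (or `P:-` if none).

Op 1: best P0=- P1=NH0
Op 2: best P0=- P1=NH0
Op 3: best P0=NH2 P1=NH0
Op 4: best P0=- P1=NH0
Op 5: best P0=- P1=NH1
Op 6: best P0=- P1=-
Op 7: best P0=NH2 P1=-

Answer: P0:NH2 P1:-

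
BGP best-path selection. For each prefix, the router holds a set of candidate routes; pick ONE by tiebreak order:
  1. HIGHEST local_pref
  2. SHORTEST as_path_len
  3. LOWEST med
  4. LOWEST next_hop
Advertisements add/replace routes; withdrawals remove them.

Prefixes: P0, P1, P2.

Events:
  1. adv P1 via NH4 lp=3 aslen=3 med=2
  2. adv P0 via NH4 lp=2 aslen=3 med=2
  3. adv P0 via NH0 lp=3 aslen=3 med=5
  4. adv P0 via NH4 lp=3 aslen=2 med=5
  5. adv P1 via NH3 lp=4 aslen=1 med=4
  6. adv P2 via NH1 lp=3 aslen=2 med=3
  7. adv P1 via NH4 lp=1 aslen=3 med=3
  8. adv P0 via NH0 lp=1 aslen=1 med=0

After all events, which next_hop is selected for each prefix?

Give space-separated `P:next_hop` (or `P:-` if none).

Op 1: best P0=- P1=NH4 P2=-
Op 2: best P0=NH4 P1=NH4 P2=-
Op 3: best P0=NH0 P1=NH4 P2=-
Op 4: best P0=NH4 P1=NH4 P2=-
Op 5: best P0=NH4 P1=NH3 P2=-
Op 6: best P0=NH4 P1=NH3 P2=NH1
Op 7: best P0=NH4 P1=NH3 P2=NH1
Op 8: best P0=NH4 P1=NH3 P2=NH1

Answer: P0:NH4 P1:NH3 P2:NH1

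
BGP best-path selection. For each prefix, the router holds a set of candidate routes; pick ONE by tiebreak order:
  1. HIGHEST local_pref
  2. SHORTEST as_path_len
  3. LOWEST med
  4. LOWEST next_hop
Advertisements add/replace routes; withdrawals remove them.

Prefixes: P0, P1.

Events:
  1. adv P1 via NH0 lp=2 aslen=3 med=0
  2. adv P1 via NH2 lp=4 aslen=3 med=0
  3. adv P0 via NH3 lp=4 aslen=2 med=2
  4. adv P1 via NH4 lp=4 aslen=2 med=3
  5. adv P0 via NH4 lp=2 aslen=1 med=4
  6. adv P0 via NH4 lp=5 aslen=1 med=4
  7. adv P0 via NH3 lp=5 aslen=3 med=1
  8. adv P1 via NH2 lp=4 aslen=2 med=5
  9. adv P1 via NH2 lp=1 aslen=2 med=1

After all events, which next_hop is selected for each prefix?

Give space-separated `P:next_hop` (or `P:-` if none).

Op 1: best P0=- P1=NH0
Op 2: best P0=- P1=NH2
Op 3: best P0=NH3 P1=NH2
Op 4: best P0=NH3 P1=NH4
Op 5: best P0=NH3 P1=NH4
Op 6: best P0=NH4 P1=NH4
Op 7: best P0=NH4 P1=NH4
Op 8: best P0=NH4 P1=NH4
Op 9: best P0=NH4 P1=NH4

Answer: P0:NH4 P1:NH4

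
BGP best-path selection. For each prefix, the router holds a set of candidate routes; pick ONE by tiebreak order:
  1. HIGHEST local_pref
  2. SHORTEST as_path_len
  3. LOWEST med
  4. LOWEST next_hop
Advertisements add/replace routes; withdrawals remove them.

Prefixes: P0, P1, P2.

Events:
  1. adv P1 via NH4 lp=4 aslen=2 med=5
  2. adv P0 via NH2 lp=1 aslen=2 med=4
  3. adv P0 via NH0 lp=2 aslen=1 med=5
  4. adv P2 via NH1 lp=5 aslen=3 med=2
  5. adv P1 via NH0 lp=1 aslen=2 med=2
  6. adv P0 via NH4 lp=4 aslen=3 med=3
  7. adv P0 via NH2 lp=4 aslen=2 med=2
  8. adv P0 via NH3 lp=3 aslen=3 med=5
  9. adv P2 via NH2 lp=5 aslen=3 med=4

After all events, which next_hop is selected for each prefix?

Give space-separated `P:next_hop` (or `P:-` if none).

Op 1: best P0=- P1=NH4 P2=-
Op 2: best P0=NH2 P1=NH4 P2=-
Op 3: best P0=NH0 P1=NH4 P2=-
Op 4: best P0=NH0 P1=NH4 P2=NH1
Op 5: best P0=NH0 P1=NH4 P2=NH1
Op 6: best P0=NH4 P1=NH4 P2=NH1
Op 7: best P0=NH2 P1=NH4 P2=NH1
Op 8: best P0=NH2 P1=NH4 P2=NH1
Op 9: best P0=NH2 P1=NH4 P2=NH1

Answer: P0:NH2 P1:NH4 P2:NH1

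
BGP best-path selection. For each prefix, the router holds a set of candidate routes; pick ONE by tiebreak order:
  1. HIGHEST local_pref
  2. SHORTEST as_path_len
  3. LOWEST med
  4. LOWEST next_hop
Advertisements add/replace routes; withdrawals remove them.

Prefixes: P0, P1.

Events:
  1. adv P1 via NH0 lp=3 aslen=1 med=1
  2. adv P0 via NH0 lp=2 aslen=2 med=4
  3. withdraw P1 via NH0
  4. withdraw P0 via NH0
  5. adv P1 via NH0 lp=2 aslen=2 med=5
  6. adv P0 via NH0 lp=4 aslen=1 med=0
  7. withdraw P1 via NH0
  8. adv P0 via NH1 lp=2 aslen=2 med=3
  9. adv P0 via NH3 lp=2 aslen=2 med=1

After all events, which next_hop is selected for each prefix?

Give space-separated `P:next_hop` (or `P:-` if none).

Op 1: best P0=- P1=NH0
Op 2: best P0=NH0 P1=NH0
Op 3: best P0=NH0 P1=-
Op 4: best P0=- P1=-
Op 5: best P0=- P1=NH0
Op 6: best P0=NH0 P1=NH0
Op 7: best P0=NH0 P1=-
Op 8: best P0=NH0 P1=-
Op 9: best P0=NH0 P1=-

Answer: P0:NH0 P1:-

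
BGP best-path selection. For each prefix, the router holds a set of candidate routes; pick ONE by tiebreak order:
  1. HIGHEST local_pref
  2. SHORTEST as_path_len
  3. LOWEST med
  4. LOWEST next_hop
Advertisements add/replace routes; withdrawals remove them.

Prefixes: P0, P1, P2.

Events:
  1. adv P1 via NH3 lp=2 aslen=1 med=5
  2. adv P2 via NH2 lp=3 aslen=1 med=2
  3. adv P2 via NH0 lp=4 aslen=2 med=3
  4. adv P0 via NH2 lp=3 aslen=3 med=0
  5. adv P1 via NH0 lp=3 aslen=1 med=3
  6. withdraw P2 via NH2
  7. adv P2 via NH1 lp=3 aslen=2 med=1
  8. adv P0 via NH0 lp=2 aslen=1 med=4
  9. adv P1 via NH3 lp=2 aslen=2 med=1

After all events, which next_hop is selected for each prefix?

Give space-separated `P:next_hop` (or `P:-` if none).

Answer: P0:NH2 P1:NH0 P2:NH0

Derivation:
Op 1: best P0=- P1=NH3 P2=-
Op 2: best P0=- P1=NH3 P2=NH2
Op 3: best P0=- P1=NH3 P2=NH0
Op 4: best P0=NH2 P1=NH3 P2=NH0
Op 5: best P0=NH2 P1=NH0 P2=NH0
Op 6: best P0=NH2 P1=NH0 P2=NH0
Op 7: best P0=NH2 P1=NH0 P2=NH0
Op 8: best P0=NH2 P1=NH0 P2=NH0
Op 9: best P0=NH2 P1=NH0 P2=NH0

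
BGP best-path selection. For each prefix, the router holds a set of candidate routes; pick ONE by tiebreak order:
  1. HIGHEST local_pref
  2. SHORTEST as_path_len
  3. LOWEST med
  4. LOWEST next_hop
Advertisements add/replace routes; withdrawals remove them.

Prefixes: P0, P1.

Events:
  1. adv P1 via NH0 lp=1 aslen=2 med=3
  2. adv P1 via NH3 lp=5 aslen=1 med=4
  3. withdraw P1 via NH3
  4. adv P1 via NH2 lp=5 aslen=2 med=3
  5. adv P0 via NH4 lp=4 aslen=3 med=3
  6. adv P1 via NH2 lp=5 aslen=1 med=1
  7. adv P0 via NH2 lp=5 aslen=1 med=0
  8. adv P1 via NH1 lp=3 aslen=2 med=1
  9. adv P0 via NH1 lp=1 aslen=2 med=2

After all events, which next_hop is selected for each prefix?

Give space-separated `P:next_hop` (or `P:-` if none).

Op 1: best P0=- P1=NH0
Op 2: best P0=- P1=NH3
Op 3: best P0=- P1=NH0
Op 4: best P0=- P1=NH2
Op 5: best P0=NH4 P1=NH2
Op 6: best P0=NH4 P1=NH2
Op 7: best P0=NH2 P1=NH2
Op 8: best P0=NH2 P1=NH2
Op 9: best P0=NH2 P1=NH2

Answer: P0:NH2 P1:NH2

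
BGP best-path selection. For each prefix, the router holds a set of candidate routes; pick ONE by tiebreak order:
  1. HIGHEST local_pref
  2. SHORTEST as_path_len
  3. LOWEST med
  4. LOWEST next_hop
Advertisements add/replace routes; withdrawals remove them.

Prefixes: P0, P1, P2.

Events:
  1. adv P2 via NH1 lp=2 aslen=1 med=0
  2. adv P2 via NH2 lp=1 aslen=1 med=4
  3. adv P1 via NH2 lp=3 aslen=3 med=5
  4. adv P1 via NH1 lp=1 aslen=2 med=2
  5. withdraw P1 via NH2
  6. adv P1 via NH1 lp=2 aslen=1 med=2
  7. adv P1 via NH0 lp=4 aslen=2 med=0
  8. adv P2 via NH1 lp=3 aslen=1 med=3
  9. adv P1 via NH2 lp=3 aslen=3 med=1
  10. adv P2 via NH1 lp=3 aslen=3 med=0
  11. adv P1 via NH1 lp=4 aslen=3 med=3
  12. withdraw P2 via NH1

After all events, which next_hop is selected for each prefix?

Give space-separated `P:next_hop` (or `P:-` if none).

Op 1: best P0=- P1=- P2=NH1
Op 2: best P0=- P1=- P2=NH1
Op 3: best P0=- P1=NH2 P2=NH1
Op 4: best P0=- P1=NH2 P2=NH1
Op 5: best P0=- P1=NH1 P2=NH1
Op 6: best P0=- P1=NH1 P2=NH1
Op 7: best P0=- P1=NH0 P2=NH1
Op 8: best P0=- P1=NH0 P2=NH1
Op 9: best P0=- P1=NH0 P2=NH1
Op 10: best P0=- P1=NH0 P2=NH1
Op 11: best P0=- P1=NH0 P2=NH1
Op 12: best P0=- P1=NH0 P2=NH2

Answer: P0:- P1:NH0 P2:NH2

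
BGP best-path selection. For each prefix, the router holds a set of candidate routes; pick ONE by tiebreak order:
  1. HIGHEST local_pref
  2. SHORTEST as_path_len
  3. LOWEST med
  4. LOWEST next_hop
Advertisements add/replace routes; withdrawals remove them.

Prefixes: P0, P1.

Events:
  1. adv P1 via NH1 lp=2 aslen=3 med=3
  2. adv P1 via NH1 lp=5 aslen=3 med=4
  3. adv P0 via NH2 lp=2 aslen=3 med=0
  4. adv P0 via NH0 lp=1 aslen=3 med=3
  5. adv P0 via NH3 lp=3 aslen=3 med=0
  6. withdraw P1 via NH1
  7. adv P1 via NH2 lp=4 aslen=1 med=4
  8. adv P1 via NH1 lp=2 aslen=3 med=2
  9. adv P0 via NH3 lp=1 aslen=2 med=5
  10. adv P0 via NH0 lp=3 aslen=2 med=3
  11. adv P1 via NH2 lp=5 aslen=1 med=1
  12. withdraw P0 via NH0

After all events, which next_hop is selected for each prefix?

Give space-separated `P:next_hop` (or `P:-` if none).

Answer: P0:NH2 P1:NH2

Derivation:
Op 1: best P0=- P1=NH1
Op 2: best P0=- P1=NH1
Op 3: best P0=NH2 P1=NH1
Op 4: best P0=NH2 P1=NH1
Op 5: best P0=NH3 P1=NH1
Op 6: best P0=NH3 P1=-
Op 7: best P0=NH3 P1=NH2
Op 8: best P0=NH3 P1=NH2
Op 9: best P0=NH2 P1=NH2
Op 10: best P0=NH0 P1=NH2
Op 11: best P0=NH0 P1=NH2
Op 12: best P0=NH2 P1=NH2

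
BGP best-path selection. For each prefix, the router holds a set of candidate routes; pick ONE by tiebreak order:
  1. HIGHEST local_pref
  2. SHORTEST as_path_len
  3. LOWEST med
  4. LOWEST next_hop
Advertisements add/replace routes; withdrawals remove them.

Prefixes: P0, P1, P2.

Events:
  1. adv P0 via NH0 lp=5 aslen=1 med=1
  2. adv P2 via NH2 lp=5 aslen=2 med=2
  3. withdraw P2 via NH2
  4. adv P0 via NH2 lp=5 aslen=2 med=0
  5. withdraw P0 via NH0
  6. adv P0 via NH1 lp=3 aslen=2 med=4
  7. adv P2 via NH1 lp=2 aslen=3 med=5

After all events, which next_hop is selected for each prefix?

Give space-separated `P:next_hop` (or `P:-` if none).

Answer: P0:NH2 P1:- P2:NH1

Derivation:
Op 1: best P0=NH0 P1=- P2=-
Op 2: best P0=NH0 P1=- P2=NH2
Op 3: best P0=NH0 P1=- P2=-
Op 4: best P0=NH0 P1=- P2=-
Op 5: best P0=NH2 P1=- P2=-
Op 6: best P0=NH2 P1=- P2=-
Op 7: best P0=NH2 P1=- P2=NH1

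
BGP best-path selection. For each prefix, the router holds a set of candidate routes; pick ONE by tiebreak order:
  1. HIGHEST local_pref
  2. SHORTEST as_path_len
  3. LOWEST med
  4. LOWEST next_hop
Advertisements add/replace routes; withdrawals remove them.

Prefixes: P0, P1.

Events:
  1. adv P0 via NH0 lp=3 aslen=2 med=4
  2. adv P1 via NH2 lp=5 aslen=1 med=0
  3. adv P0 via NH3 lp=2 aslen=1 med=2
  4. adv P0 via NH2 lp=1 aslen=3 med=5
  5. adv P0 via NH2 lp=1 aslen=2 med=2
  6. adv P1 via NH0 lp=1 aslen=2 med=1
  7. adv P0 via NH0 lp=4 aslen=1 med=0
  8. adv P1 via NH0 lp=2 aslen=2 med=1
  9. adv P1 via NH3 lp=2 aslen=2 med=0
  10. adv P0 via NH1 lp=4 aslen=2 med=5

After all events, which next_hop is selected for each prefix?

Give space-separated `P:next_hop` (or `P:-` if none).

Op 1: best P0=NH0 P1=-
Op 2: best P0=NH0 P1=NH2
Op 3: best P0=NH0 P1=NH2
Op 4: best P0=NH0 P1=NH2
Op 5: best P0=NH0 P1=NH2
Op 6: best P0=NH0 P1=NH2
Op 7: best P0=NH0 P1=NH2
Op 8: best P0=NH0 P1=NH2
Op 9: best P0=NH0 P1=NH2
Op 10: best P0=NH0 P1=NH2

Answer: P0:NH0 P1:NH2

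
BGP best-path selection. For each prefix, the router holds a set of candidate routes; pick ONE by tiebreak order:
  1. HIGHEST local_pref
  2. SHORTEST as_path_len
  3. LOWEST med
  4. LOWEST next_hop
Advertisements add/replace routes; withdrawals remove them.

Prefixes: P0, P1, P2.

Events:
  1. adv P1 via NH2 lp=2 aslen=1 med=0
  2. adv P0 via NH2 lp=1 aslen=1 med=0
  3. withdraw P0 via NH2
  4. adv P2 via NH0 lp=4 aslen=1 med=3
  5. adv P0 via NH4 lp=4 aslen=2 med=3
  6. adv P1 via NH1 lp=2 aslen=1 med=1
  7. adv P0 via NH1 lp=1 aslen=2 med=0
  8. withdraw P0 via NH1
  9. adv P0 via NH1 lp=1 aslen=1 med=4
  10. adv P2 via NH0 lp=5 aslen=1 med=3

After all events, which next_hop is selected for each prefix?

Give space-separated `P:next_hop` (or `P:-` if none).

Answer: P0:NH4 P1:NH2 P2:NH0

Derivation:
Op 1: best P0=- P1=NH2 P2=-
Op 2: best P0=NH2 P1=NH2 P2=-
Op 3: best P0=- P1=NH2 P2=-
Op 4: best P0=- P1=NH2 P2=NH0
Op 5: best P0=NH4 P1=NH2 P2=NH0
Op 6: best P0=NH4 P1=NH2 P2=NH0
Op 7: best P0=NH4 P1=NH2 P2=NH0
Op 8: best P0=NH4 P1=NH2 P2=NH0
Op 9: best P0=NH4 P1=NH2 P2=NH0
Op 10: best P0=NH4 P1=NH2 P2=NH0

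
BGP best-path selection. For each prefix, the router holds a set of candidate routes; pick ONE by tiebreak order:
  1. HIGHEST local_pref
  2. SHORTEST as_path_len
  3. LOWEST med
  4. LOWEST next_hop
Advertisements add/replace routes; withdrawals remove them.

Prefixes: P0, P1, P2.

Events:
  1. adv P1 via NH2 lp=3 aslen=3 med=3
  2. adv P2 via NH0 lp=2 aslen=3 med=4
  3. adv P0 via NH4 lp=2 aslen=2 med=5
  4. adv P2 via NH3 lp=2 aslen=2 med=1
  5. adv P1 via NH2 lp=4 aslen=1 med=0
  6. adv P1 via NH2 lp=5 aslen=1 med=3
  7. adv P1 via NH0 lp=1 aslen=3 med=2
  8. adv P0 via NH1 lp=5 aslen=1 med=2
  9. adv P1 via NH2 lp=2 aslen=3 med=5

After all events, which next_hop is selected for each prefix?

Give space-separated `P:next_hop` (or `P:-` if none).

Answer: P0:NH1 P1:NH2 P2:NH3

Derivation:
Op 1: best P0=- P1=NH2 P2=-
Op 2: best P0=- P1=NH2 P2=NH0
Op 3: best P0=NH4 P1=NH2 P2=NH0
Op 4: best P0=NH4 P1=NH2 P2=NH3
Op 5: best P0=NH4 P1=NH2 P2=NH3
Op 6: best P0=NH4 P1=NH2 P2=NH3
Op 7: best P0=NH4 P1=NH2 P2=NH3
Op 8: best P0=NH1 P1=NH2 P2=NH3
Op 9: best P0=NH1 P1=NH2 P2=NH3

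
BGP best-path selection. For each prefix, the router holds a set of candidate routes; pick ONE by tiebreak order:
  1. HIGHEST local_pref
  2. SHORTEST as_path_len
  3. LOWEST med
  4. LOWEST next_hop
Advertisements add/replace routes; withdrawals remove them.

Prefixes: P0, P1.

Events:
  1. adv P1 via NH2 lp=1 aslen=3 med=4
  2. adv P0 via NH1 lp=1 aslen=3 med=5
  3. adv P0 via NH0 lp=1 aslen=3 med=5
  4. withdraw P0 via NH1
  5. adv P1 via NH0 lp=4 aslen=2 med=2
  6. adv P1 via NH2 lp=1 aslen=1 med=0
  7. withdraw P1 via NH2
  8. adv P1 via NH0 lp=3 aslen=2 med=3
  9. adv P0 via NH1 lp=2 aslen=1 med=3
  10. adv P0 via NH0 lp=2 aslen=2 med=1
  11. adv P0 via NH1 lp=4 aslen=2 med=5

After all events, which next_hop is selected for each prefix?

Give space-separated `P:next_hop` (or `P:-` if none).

Op 1: best P0=- P1=NH2
Op 2: best P0=NH1 P1=NH2
Op 3: best P0=NH0 P1=NH2
Op 4: best P0=NH0 P1=NH2
Op 5: best P0=NH0 P1=NH0
Op 6: best P0=NH0 P1=NH0
Op 7: best P0=NH0 P1=NH0
Op 8: best P0=NH0 P1=NH0
Op 9: best P0=NH1 P1=NH0
Op 10: best P0=NH1 P1=NH0
Op 11: best P0=NH1 P1=NH0

Answer: P0:NH1 P1:NH0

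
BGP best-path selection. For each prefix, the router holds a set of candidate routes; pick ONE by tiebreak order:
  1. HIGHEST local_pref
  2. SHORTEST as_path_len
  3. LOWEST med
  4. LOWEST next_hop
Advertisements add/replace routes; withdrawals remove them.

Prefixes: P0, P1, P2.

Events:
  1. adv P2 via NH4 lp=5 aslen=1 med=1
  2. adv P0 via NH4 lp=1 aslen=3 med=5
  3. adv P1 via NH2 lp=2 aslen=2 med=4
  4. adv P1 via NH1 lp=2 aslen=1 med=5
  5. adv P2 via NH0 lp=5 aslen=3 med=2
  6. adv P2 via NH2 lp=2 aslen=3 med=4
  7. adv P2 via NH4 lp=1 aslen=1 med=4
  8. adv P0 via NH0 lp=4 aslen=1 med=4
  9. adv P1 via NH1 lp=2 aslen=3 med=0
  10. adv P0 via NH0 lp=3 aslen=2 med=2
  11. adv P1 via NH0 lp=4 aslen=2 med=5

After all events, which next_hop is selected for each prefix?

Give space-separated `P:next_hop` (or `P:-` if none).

Op 1: best P0=- P1=- P2=NH4
Op 2: best P0=NH4 P1=- P2=NH4
Op 3: best P0=NH4 P1=NH2 P2=NH4
Op 4: best P0=NH4 P1=NH1 P2=NH4
Op 5: best P0=NH4 P1=NH1 P2=NH4
Op 6: best P0=NH4 P1=NH1 P2=NH4
Op 7: best P0=NH4 P1=NH1 P2=NH0
Op 8: best P0=NH0 P1=NH1 P2=NH0
Op 9: best P0=NH0 P1=NH2 P2=NH0
Op 10: best P0=NH0 P1=NH2 P2=NH0
Op 11: best P0=NH0 P1=NH0 P2=NH0

Answer: P0:NH0 P1:NH0 P2:NH0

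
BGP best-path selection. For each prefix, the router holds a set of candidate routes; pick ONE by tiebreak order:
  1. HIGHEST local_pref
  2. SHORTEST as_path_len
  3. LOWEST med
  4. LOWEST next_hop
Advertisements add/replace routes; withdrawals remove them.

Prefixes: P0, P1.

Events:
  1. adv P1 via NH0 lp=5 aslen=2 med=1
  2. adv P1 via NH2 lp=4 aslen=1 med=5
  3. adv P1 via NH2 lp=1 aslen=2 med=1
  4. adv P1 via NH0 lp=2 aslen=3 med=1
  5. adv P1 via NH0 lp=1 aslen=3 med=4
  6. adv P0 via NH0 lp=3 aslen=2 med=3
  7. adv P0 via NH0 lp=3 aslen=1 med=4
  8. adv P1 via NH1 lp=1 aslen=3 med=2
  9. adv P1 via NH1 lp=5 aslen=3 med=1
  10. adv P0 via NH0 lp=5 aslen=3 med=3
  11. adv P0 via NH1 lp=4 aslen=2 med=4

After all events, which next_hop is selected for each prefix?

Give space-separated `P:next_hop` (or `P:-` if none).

Answer: P0:NH0 P1:NH1

Derivation:
Op 1: best P0=- P1=NH0
Op 2: best P0=- P1=NH0
Op 3: best P0=- P1=NH0
Op 4: best P0=- P1=NH0
Op 5: best P0=- P1=NH2
Op 6: best P0=NH0 P1=NH2
Op 7: best P0=NH0 P1=NH2
Op 8: best P0=NH0 P1=NH2
Op 9: best P0=NH0 P1=NH1
Op 10: best P0=NH0 P1=NH1
Op 11: best P0=NH0 P1=NH1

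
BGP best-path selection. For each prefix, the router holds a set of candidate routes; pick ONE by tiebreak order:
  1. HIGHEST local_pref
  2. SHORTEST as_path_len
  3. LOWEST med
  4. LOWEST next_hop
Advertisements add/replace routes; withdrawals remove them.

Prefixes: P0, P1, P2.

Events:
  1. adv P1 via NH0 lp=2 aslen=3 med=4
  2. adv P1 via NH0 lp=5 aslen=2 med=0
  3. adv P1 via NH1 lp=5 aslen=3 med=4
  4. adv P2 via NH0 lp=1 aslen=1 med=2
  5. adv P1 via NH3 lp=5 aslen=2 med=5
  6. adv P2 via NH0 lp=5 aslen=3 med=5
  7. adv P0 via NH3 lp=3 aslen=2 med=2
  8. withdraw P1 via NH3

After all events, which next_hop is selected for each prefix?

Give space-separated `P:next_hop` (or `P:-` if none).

Answer: P0:NH3 P1:NH0 P2:NH0

Derivation:
Op 1: best P0=- P1=NH0 P2=-
Op 2: best P0=- P1=NH0 P2=-
Op 3: best P0=- P1=NH0 P2=-
Op 4: best P0=- P1=NH0 P2=NH0
Op 5: best P0=- P1=NH0 P2=NH0
Op 6: best P0=- P1=NH0 P2=NH0
Op 7: best P0=NH3 P1=NH0 P2=NH0
Op 8: best P0=NH3 P1=NH0 P2=NH0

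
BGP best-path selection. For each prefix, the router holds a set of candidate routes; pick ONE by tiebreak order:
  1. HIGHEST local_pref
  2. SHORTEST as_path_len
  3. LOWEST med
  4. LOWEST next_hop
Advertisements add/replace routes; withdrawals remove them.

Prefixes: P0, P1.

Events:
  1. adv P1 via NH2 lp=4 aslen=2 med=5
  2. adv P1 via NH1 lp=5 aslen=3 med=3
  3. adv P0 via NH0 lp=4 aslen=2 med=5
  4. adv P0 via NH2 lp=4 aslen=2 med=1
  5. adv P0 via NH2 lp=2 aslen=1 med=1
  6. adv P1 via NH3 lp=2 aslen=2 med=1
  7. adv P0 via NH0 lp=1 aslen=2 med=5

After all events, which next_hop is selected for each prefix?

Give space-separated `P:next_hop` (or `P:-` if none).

Answer: P0:NH2 P1:NH1

Derivation:
Op 1: best P0=- P1=NH2
Op 2: best P0=- P1=NH1
Op 3: best P0=NH0 P1=NH1
Op 4: best P0=NH2 P1=NH1
Op 5: best P0=NH0 P1=NH1
Op 6: best P0=NH0 P1=NH1
Op 7: best P0=NH2 P1=NH1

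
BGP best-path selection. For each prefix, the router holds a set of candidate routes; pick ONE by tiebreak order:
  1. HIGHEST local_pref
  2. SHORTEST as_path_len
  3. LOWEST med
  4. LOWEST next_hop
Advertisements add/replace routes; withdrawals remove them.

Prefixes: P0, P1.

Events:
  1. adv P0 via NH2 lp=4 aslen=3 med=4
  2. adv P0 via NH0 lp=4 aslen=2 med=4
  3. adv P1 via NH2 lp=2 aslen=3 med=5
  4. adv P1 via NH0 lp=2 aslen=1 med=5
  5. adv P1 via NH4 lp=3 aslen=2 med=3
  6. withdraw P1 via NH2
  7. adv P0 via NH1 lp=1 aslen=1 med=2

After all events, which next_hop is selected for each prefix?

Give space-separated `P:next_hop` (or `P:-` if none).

Answer: P0:NH0 P1:NH4

Derivation:
Op 1: best P0=NH2 P1=-
Op 2: best P0=NH0 P1=-
Op 3: best P0=NH0 P1=NH2
Op 4: best P0=NH0 P1=NH0
Op 5: best P0=NH0 P1=NH4
Op 6: best P0=NH0 P1=NH4
Op 7: best P0=NH0 P1=NH4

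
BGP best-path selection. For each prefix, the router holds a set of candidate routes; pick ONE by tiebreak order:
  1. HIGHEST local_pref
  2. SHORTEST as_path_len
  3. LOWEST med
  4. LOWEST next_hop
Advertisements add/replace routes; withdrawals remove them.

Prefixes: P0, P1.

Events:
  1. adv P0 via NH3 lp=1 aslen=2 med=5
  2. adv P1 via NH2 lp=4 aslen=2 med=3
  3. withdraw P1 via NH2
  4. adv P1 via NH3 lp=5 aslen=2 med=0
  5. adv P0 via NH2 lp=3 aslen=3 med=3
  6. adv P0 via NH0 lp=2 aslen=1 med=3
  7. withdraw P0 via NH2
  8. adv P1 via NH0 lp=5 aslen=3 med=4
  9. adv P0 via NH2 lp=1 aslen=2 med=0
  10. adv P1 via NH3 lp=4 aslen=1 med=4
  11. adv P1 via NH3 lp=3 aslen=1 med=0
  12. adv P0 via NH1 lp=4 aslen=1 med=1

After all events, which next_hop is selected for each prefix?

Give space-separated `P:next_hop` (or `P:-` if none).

Answer: P0:NH1 P1:NH0

Derivation:
Op 1: best P0=NH3 P1=-
Op 2: best P0=NH3 P1=NH2
Op 3: best P0=NH3 P1=-
Op 4: best P0=NH3 P1=NH3
Op 5: best P0=NH2 P1=NH3
Op 6: best P0=NH2 P1=NH3
Op 7: best P0=NH0 P1=NH3
Op 8: best P0=NH0 P1=NH3
Op 9: best P0=NH0 P1=NH3
Op 10: best P0=NH0 P1=NH0
Op 11: best P0=NH0 P1=NH0
Op 12: best P0=NH1 P1=NH0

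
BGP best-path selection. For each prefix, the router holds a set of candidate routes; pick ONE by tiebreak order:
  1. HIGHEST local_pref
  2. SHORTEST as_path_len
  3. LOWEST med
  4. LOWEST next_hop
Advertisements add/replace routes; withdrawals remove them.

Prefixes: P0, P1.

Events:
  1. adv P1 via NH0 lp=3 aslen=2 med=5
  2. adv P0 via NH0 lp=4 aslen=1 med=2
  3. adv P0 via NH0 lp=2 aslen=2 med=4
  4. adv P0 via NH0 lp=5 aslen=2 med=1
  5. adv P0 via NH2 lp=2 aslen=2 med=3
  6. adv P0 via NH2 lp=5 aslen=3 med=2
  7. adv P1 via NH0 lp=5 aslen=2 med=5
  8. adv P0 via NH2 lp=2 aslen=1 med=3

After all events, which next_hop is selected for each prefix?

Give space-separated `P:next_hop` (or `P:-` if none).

Op 1: best P0=- P1=NH0
Op 2: best P0=NH0 P1=NH0
Op 3: best P0=NH0 P1=NH0
Op 4: best P0=NH0 P1=NH0
Op 5: best P0=NH0 P1=NH0
Op 6: best P0=NH0 P1=NH0
Op 7: best P0=NH0 P1=NH0
Op 8: best P0=NH0 P1=NH0

Answer: P0:NH0 P1:NH0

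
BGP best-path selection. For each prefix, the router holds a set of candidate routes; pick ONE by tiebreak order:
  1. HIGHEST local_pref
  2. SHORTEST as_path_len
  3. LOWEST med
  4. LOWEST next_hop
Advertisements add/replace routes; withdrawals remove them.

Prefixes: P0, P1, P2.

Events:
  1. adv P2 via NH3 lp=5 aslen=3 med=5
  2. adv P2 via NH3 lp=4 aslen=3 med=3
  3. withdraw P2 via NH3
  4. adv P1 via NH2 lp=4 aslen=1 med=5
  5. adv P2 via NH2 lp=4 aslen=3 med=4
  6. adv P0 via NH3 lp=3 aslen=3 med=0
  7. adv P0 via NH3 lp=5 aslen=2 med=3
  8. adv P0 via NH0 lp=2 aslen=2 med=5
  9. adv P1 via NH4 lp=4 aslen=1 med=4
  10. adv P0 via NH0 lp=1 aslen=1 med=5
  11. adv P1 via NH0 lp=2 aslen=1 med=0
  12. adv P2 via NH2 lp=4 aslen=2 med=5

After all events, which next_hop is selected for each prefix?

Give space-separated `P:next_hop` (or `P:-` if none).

Op 1: best P0=- P1=- P2=NH3
Op 2: best P0=- P1=- P2=NH3
Op 3: best P0=- P1=- P2=-
Op 4: best P0=- P1=NH2 P2=-
Op 5: best P0=- P1=NH2 P2=NH2
Op 6: best P0=NH3 P1=NH2 P2=NH2
Op 7: best P0=NH3 P1=NH2 P2=NH2
Op 8: best P0=NH3 P1=NH2 P2=NH2
Op 9: best P0=NH3 P1=NH4 P2=NH2
Op 10: best P0=NH3 P1=NH4 P2=NH2
Op 11: best P0=NH3 P1=NH4 P2=NH2
Op 12: best P0=NH3 P1=NH4 P2=NH2

Answer: P0:NH3 P1:NH4 P2:NH2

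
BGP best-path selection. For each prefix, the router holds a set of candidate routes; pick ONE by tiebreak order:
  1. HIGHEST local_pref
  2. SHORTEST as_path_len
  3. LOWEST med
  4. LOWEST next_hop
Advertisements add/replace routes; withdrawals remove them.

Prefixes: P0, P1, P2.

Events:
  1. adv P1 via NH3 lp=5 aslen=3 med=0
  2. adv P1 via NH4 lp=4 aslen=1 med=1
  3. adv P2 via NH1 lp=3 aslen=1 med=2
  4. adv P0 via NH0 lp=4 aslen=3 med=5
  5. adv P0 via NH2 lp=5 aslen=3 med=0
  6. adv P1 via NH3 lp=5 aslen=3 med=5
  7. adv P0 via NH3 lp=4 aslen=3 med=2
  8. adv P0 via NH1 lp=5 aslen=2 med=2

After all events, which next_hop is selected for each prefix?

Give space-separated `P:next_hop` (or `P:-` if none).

Answer: P0:NH1 P1:NH3 P2:NH1

Derivation:
Op 1: best P0=- P1=NH3 P2=-
Op 2: best P0=- P1=NH3 P2=-
Op 3: best P0=- P1=NH3 P2=NH1
Op 4: best P0=NH0 P1=NH3 P2=NH1
Op 5: best P0=NH2 P1=NH3 P2=NH1
Op 6: best P0=NH2 P1=NH3 P2=NH1
Op 7: best P0=NH2 P1=NH3 P2=NH1
Op 8: best P0=NH1 P1=NH3 P2=NH1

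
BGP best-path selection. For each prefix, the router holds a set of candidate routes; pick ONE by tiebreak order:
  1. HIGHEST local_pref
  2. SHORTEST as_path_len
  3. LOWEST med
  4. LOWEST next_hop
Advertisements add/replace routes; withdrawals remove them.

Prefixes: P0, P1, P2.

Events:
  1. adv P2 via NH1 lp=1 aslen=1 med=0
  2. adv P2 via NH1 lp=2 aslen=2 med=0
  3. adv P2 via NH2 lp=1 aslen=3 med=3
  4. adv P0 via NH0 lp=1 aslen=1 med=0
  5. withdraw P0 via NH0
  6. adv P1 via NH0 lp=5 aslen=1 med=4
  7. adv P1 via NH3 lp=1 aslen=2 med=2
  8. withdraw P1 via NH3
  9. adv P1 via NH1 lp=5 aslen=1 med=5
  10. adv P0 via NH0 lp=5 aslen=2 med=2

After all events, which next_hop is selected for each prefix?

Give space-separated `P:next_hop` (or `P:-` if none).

Op 1: best P0=- P1=- P2=NH1
Op 2: best P0=- P1=- P2=NH1
Op 3: best P0=- P1=- P2=NH1
Op 4: best P0=NH0 P1=- P2=NH1
Op 5: best P0=- P1=- P2=NH1
Op 6: best P0=- P1=NH0 P2=NH1
Op 7: best P0=- P1=NH0 P2=NH1
Op 8: best P0=- P1=NH0 P2=NH1
Op 9: best P0=- P1=NH0 P2=NH1
Op 10: best P0=NH0 P1=NH0 P2=NH1

Answer: P0:NH0 P1:NH0 P2:NH1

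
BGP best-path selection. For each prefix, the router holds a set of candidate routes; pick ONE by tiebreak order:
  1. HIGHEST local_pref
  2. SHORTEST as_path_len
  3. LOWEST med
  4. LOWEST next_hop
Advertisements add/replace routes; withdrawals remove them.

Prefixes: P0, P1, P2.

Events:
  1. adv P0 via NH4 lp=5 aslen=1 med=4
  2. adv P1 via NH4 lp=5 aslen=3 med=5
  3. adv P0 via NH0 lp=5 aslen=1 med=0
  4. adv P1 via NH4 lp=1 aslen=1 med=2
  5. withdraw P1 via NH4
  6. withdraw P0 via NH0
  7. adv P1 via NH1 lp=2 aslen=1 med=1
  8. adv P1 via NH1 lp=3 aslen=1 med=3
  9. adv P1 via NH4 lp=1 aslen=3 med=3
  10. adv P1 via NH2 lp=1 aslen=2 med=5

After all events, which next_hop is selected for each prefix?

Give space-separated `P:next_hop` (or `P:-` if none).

Answer: P0:NH4 P1:NH1 P2:-

Derivation:
Op 1: best P0=NH4 P1=- P2=-
Op 2: best P0=NH4 P1=NH4 P2=-
Op 3: best P0=NH0 P1=NH4 P2=-
Op 4: best P0=NH0 P1=NH4 P2=-
Op 5: best P0=NH0 P1=- P2=-
Op 6: best P0=NH4 P1=- P2=-
Op 7: best P0=NH4 P1=NH1 P2=-
Op 8: best P0=NH4 P1=NH1 P2=-
Op 9: best P0=NH4 P1=NH1 P2=-
Op 10: best P0=NH4 P1=NH1 P2=-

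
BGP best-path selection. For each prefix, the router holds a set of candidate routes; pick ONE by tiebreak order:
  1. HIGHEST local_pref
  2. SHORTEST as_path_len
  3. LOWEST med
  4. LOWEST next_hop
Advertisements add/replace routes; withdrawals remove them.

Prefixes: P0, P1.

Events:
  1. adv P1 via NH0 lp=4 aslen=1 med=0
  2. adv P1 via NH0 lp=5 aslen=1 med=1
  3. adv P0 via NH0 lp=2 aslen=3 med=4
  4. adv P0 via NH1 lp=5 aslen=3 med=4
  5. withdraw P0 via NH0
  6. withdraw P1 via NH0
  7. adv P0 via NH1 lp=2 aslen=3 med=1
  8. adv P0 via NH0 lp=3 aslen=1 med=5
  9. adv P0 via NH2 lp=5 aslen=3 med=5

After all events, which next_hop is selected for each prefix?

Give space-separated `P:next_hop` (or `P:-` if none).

Answer: P0:NH2 P1:-

Derivation:
Op 1: best P0=- P1=NH0
Op 2: best P0=- P1=NH0
Op 3: best P0=NH0 P1=NH0
Op 4: best P0=NH1 P1=NH0
Op 5: best P0=NH1 P1=NH0
Op 6: best P0=NH1 P1=-
Op 7: best P0=NH1 P1=-
Op 8: best P0=NH0 P1=-
Op 9: best P0=NH2 P1=-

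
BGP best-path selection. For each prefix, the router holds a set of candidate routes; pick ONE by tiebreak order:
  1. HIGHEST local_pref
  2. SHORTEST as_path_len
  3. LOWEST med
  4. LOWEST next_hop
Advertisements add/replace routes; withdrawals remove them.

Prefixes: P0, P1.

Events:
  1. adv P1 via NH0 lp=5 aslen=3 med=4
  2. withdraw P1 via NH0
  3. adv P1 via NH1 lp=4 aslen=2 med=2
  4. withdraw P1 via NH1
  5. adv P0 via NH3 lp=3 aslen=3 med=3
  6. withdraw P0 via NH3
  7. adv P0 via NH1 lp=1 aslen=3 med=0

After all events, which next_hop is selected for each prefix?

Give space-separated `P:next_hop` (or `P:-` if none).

Answer: P0:NH1 P1:-

Derivation:
Op 1: best P0=- P1=NH0
Op 2: best P0=- P1=-
Op 3: best P0=- P1=NH1
Op 4: best P0=- P1=-
Op 5: best P0=NH3 P1=-
Op 6: best P0=- P1=-
Op 7: best P0=NH1 P1=-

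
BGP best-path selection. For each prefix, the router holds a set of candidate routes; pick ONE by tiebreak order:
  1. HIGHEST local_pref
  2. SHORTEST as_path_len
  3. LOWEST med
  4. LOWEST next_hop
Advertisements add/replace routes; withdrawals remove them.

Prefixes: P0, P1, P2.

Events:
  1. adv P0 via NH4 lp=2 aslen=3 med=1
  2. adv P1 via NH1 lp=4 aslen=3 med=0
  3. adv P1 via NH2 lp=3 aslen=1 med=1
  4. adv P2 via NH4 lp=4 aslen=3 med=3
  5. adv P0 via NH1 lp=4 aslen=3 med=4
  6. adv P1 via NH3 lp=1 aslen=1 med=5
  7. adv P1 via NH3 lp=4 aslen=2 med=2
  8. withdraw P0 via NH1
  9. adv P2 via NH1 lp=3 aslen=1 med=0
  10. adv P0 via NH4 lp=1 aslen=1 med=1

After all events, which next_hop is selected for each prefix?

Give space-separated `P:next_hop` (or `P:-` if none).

Op 1: best P0=NH4 P1=- P2=-
Op 2: best P0=NH4 P1=NH1 P2=-
Op 3: best P0=NH4 P1=NH1 P2=-
Op 4: best P0=NH4 P1=NH1 P2=NH4
Op 5: best P0=NH1 P1=NH1 P2=NH4
Op 6: best P0=NH1 P1=NH1 P2=NH4
Op 7: best P0=NH1 P1=NH3 P2=NH4
Op 8: best P0=NH4 P1=NH3 P2=NH4
Op 9: best P0=NH4 P1=NH3 P2=NH4
Op 10: best P0=NH4 P1=NH3 P2=NH4

Answer: P0:NH4 P1:NH3 P2:NH4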